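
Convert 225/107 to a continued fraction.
[2; 9, 1, 2, 1, 2]

Euclidean algorithm steps:
225 = 2 × 107 + 11
107 = 9 × 11 + 8
11 = 1 × 8 + 3
8 = 2 × 3 + 2
3 = 1 × 2 + 1
2 = 2 × 1 + 0
Continued fraction: [2; 9, 1, 2, 1, 2]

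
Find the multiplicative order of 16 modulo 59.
29

59 is prime, so ord(16) divides φ(59) = 58.
Divisors of 58: 1, 2, 29, 58.
Repeated squaring: 16^1 ≡ 16, 16^2 ≡ 20, 16^4 ≡ 46, 16^8 ≡ 51, 16^16 ≡ 5, 16^32 ≡ 25 (mod 59).
Test 16^d mod 59 for each divisor d in increasing order:
16^1 ≡ 16
16^2 ≡ 20
16^29 = 16^16·16^8·16^4·16^1 ≡ 1  ← first divisor giving 1
The order is 29.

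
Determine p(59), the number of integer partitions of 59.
831820

p(n) counts ways to write n as a sum of positive integers (order ignored).
Euler's pentagonal recurrence: p(k) = p(k-1) + p(k-2) - p(k-5) - p(k-7) + p(k-12) + p(k-15) - ... (offsets j(3j∓1)/2, signs ++--, p(0)=1, p(<0)=0).
DP table for k = 0..58: p(0)=1, p(1)=1, p(2)=2, p(3)=3, p(4)=5, p(5)=7, p(6)=11, p(7)=15, p(8)=22, p(9)=30, p(10)=42, p(11)=56, p(12)=77, p(13)=101, p(14)=135, p(15)=176, p(16)=231, p(17)=297, p(18)=385, p(19)=490, p(20)=627, p(21)=792, p(22)=1002, p(23)=1255, p(24)=1575, p(25)=1958, p(26)=2436, p(27)=3010, p(28)=3718, p(29)=4565, p(30)=5604, p(31)=6842, p(32)=8349, p(33)=10143, p(34)=12310, p(35)=14883, p(36)=17977, p(37)=21637, p(38)=26015, p(39)=31185, p(40)=37338, p(41)=44583, p(42)=53174, p(43)=63261, p(44)=75175, p(45)=89134, p(46)=105558, p(47)=124754, p(48)=147273, p(49)=173525, p(50)=204226, p(51)=239943, p(52)=281589, p(53)=329931, p(54)=386155, p(55)=451276, p(56)=526823, p(57)=614154, p(58)=715220.
Final step: p(59) = p(58) + p(57) - p(54) - p(52) + p(47) + p(44) - p(37) - p(33) + p(24) + p(19) - p(8) - p(2)
= 715220 + 614154 - 386155 - 281589 + 124754 + 75175 - 21637 - 10143 + 1575 + 490 - 22 - 2
= 831820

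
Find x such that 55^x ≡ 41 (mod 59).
36

Baby-step giant-step with step n = ⌈√59⌉ = 8.
Baby steps 55^j mod 59 (j:value) for j=0..7: 0:1, 1:55, 2:16, 3:54, 4:20, 5:38, 6:25, 7:18.
Giant-step multiplier: 55^(-8) ≡ 55^(58-8) = 55^50 ≡ 9 (mod 59).
Giant steps γ_i = 41·9^i mod 59: γ_0=41, γ_1=15, γ_2=17, γ_3=35, γ_4=20 (in table at j=4).
x = i·n + j = 4·8 + 4 = 36.
Check: 55^36 ≡ 41 (mod 59).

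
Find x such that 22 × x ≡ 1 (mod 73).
10

gcd(22, 73) = 1, so the inverse exists.
Extended Euclidean algorithm on (73, 22):
73 = 3 × 22 + 7  ⟹  7 = (1)·73 + (-3)·22
22 = 3 × 7 + 1  ⟹  1 = (-3)·73 + (10)·22
So (10)·22 ≡ 1 (mod 73), i.e. 22^(-1) ≡ 10 (mod 73).
Check: 22 × 10 = 220 ≡ 1 (mod 73)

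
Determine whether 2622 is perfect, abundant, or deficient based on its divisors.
abundant

Proper divisors of 2622: sum = 1 + 2 + 3 + 6 + 19 + 23 + 38 + 46 + 57 + 69 + 114 + 138 + 437 + 874 + 1311 = 3138
Since 3138 > 2622, 2622 is abundant.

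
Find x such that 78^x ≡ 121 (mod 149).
138

Baby-step giant-step with step n = ⌈√149⌉ = 13.
Baby steps 78^j mod 149 (j:value) for j=0..12: 0:1, 1:78, 2:124, 3:136, 4:29, 5:27, 6:20, 7:70, 8:96, 9:38, 10:133, 11:93, 12:102.
Giant-step multiplier: 78^(-13) ≡ 78^(148-13) = 78^135 ≡ 48 (mod 149).
Giant steps γ_i = 121·48^i mod 149: γ_0=121, γ_1=146, γ_2=5, γ_3=91, γ_4=47, γ_5=21, γ_6=114, γ_7=108, γ_8=118, γ_9=2, γ_10=96 (in table at j=8).
x = i·n + j = 10·13 + 8 = 138.
Check: 78^138 ≡ 121 (mod 149).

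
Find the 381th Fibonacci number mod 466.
432

Matrix identity: Q^n = [[F_(n+1), F_n], [F_n, F_(n-1)]] with Q = [[1,1],[1,0]].
n = 381 = 101111101₂. Square-and-multiply, entries mod 466:
Q^1 = [[1,1],[1,0]]
Q^2 = (Q^1)² = [[2,1],[1,1]]
Q^5 = (Q^2)²·Q = [[8,5],[5,3]]
Q^11 = (Q^5)²·Q = [[144,89],[89,55]]
Q^23 = (Q^11)²·Q = [[234,231],[231,3]]
Q^47 = (Q^23)²·Q = [[230,5],[5,225]]
Q^95 = (Q^47)²·Q = [[212,267],[267,411]]
Q^190 = (Q^95)² = [[199,445],[445,220]]
Q^381 = (Q^190)²·Q = [[21,432],[432,55]]
F_381 mod 466 = Q^381[0][1] = 432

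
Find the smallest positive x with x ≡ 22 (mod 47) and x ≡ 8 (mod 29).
1197

Using Chinese Remainder Theorem:
M = 47 × 29 = 1363
M1 = 29, M2 = 47
y1 = 29^(-1) mod 47 = 13
y2 = 47^(-1) mod 29 = 21
x = (22×29×13 + 8×47×21) mod 1363 = 1197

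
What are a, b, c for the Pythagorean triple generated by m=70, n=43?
(3051, 6020, 6749)

Euclid's formula: a = m² - n², b = 2mn, c = m² + n²
m = 70, n = 43
a = 70² - 43² = 4900 - 1849 = 3051
b = 2 × 70 × 43 = 6020
c = 70² + 43² = 4900 + 1849 = 6749
Verification: 3051² + 6020² = 9308601 + 36240400 = 45549001 = 6749² ✓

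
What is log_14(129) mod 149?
112

Baby-step giant-step with step n = ⌈√149⌉ = 13.
Baby steps 14^j mod 149 (j:value) for j=0..12: 0:1, 1:14, 2:47, 3:62, 4:123, 5:83, 6:119, 7:27, 8:80, 9:77, 10:35, 11:43, 12:6.
Giant-step multiplier: 14^(-13) ≡ 14^(148-13) = 14^135 ≡ 55 (mod 149).
Giant steps γ_i = 129·55^i mod 149: γ_0=129, γ_1=92, γ_2=143, γ_3=117, γ_4=28, γ_5=50, γ_6=68, γ_7=15, γ_8=80 (in table at j=8).
x = i·n + j = 8·13 + 8 = 112.
Check: 14^112 ≡ 129 (mod 149).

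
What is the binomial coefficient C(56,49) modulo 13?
0

Using Lucas' theorem:
Write n=56 and k=49 in base 13:
n in base 13: [4, 4]
k in base 13: [3, 10]
C(56,49) mod 13 = ∏ C(n_i, k_i) mod 13
Digit binomials (mod 13): C(4,3) = 4; C(4,10) = 0 (k_i > n_i)
Product: 4 × 0 = 0 ≡ 0 (mod 13)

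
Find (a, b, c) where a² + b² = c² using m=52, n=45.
(679, 4680, 4729)

Euclid's formula: a = m² - n², b = 2mn, c = m² + n²
m = 52, n = 45
a = 52² - 45² = 2704 - 2025 = 679
b = 2 × 52 × 45 = 4680
c = 52² + 45² = 2704 + 2025 = 4729
Verification: 679² + 4680² = 461041 + 21902400 = 22363441 = 4729² ✓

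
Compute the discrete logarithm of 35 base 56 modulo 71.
31

Baby-step giant-step with step n = ⌈√71⌉ = 9.
Baby steps 56^j mod 71 (j:value) for j=0..8: 0:1, 1:56, 2:12, 3:33, 4:2, 5:41, 6:24, 7:66, 8:4.
Giant-step multiplier: 56^(-9) ≡ 56^(70-9) = 56^61 ≡ 13 (mod 71).
Giant steps γ_i = 35·13^i mod 71: γ_0=35, γ_1=29, γ_2=22, γ_3=2 (in table at j=4).
x = i·n + j = 3·9 + 4 = 31.
Check: 56^31 ≡ 35 (mod 71).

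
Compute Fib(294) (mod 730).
72

Matrix identity: Q^n = [[F_(n+1), F_n], [F_n, F_(n-1)]] with Q = [[1,1],[1,0]].
n = 294 = 100100110₂. Square-and-multiply, entries mod 730:
Q^1 = [[1,1],[1,0]]
Q^2 = (Q^1)² = [[2,1],[1,1]]
Q^4 = (Q^2)² = [[5,3],[3,2]]
Q^9 = (Q^4)²·Q = [[55,34],[34,21]]
Q^18 = (Q^9)² = [[531,394],[394,137]]
Q^36 = (Q^18)² = [[657,392],[392,265]]
Q^73 = (Q^36)²·Q = [[657,583],[583,74]]
Q^147 = (Q^73)²·Q = [[511,658],[658,583]]
Q^294 = (Q^147)² = [[585,72],[72,513]]
F_294 mod 730 = Q^294[0][1] = 72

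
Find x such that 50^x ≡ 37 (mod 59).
31

Baby-step giant-step with step n = ⌈√59⌉ = 8.
Baby steps 50^j mod 59 (j:value) for j=0..7: 0:1, 1:50, 2:22, 3:38, 4:12, 5:10, 6:28, 7:43.
Giant-step multiplier: 50^(-8) ≡ 50^(58-8) = 50^50 ≡ 25 (mod 59).
Giant steps γ_i = 37·25^i mod 59: γ_0=37, γ_1=40, γ_2=56, γ_3=43 (in table at j=7).
x = i·n + j = 3·8 + 7 = 31.
Check: 50^31 ≡ 37 (mod 59).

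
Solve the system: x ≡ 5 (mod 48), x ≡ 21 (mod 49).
1589

Using Chinese Remainder Theorem:
M = 48 × 49 = 2352
M1 = 49, M2 = 48
y1 = 49^(-1) mod 48 = 1
y2 = 48^(-1) mod 49 = 48
x = (5×49×1 + 21×48×48) mod 2352 = 1589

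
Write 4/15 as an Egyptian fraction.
1/4 + 1/60

Greedy algorithm:
4/15: ceiling(15/4) = 4, use 1/4
1/60: ceiling(60/1) = 60, use 1/60
Result: 4/15 = 1/4 + 1/60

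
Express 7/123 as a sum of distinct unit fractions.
1/18 + 1/738

Greedy algorithm:
7/123: ceiling(123/7) = 18, use 1/18
1/738: ceiling(738/1) = 738, use 1/738
Result: 7/123 = 1/18 + 1/738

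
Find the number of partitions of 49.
173525

p(n) counts ways to write n as a sum of positive integers (order ignored).
Euler's pentagonal recurrence: p(k) = p(k-1) + p(k-2) - p(k-5) - p(k-7) + p(k-12) + p(k-15) - ... (offsets j(3j∓1)/2, signs ++--, p(0)=1, p(<0)=0).
DP table for k = 0..48: p(0)=1, p(1)=1, p(2)=2, p(3)=3, p(4)=5, p(5)=7, p(6)=11, p(7)=15, p(8)=22, p(9)=30, p(10)=42, p(11)=56, p(12)=77, p(13)=101, p(14)=135, p(15)=176, p(16)=231, p(17)=297, p(18)=385, p(19)=490, p(20)=627, p(21)=792, p(22)=1002, p(23)=1255, p(24)=1575, p(25)=1958, p(26)=2436, p(27)=3010, p(28)=3718, p(29)=4565, p(30)=5604, p(31)=6842, p(32)=8349, p(33)=10143, p(34)=12310, p(35)=14883, p(36)=17977, p(37)=21637, p(38)=26015, p(39)=31185, p(40)=37338, p(41)=44583, p(42)=53174, p(43)=63261, p(44)=75175, p(45)=89134, p(46)=105558, p(47)=124754, p(48)=147273.
Final step: p(49) = p(48) + p(47) - p(44) - p(42) + p(37) + p(34) - p(27) - p(23) + p(14) + p(9)
= 147273 + 124754 - 75175 - 53174 + 21637 + 12310 - 3010 - 1255 + 135 + 30
= 173525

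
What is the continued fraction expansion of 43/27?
[1; 1, 1, 2, 5]

Euclidean algorithm steps:
43 = 1 × 27 + 16
27 = 1 × 16 + 11
16 = 1 × 11 + 5
11 = 2 × 5 + 1
5 = 5 × 1 + 0
Continued fraction: [1; 1, 1, 2, 5]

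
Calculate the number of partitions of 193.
2168627105469

p(n) counts ways to write n as a sum of positive integers (order ignored).
Euler's pentagonal recurrence: p(k) = p(k-1) + p(k-2) - p(k-5) - p(k-7) + p(k-12) + p(k-15) - ... (offsets j(3j∓1)/2, signs ++--, p(0)=1, p(<0)=0).
DP table for k = 0..192: p(0)=1, p(1)=1, p(2)=2, p(3)=3, p(4)=5, p(5)=7, p(6)=11, p(7)=15, p(8)=22, p(9)=30, p(10)=42, p(11)=56, p(12)=77, p(13)=101, p(14)=135, p(15)=176, p(16)=231, p(17)=297, p(18)=385, p(19)=490, p(20)=627, p(21)=792, p(22)=1002, p(23)=1255, p(24)=1575, p(25)=1958, p(26)=2436, p(27)=3010, p(28)=3718, p(29)=4565, p(30)=5604, p(31)=6842, p(32)=8349, p(33)=10143, p(34)=12310, p(35)=14883, p(36)=17977, p(37)=21637, p(38)=26015, p(39)=31185, p(40)=37338, p(41)=44583, p(42)=53174, p(43)=63261, p(44)=75175, p(45)=89134, p(46)=105558, p(47)=124754, p(48)=147273, p(49)=173525, p(50)=204226, p(51)=239943, p(52)=281589, p(53)=329931, p(54)=386155, p(55)=451276, p(56)=526823, p(57)=614154, p(58)=715220, p(59)=831820, p(60)=966467, p(61)=1121505, p(62)=1300156, p(63)=1505499, p(64)=1741630, p(65)=2012558, p(66)=2323520, p(67)=2679689, p(68)=3087735, p(69)=3554345, p(70)=4087968, p(71)=4697205, p(72)=5392783, p(73)=6185689, p(74)=7089500, p(75)=8118264, p(76)=9289091, p(77)=10619863, p(78)=12132164, p(79)=13848650, p(80)=15796476, p(81)=18004327, p(82)=20506255, p(83)=23338469, p(84)=26543660, p(85)=30167357, p(86)=34262962, p(87)=38887673, p(88)=44108109, p(89)=49995925, p(90)=56634173, p(91)=64112359, p(92)=72533807, p(93)=82010177, p(94)=92669720, p(95)=104651419, p(96)=118114304, p(97)=133230930, p(98)=150198136, p(99)=169229875, p(100)=190569292, p(101)=214481126, p(102)=241265379, p(103)=271248950, p(104)=304801365, p(105)=342325709, p(106)=384276336, p(107)=431149389, p(108)=483502844, p(109)=541946240, p(110)=607163746, p(111)=679903203, p(112)=761002156, p(113)=851376628, p(114)=952050665, p(115)=1064144451, p(116)=1188908248, p(117)=1327710076, p(118)=1482074143, p(119)=1653668665, p(120)=1844349560, p(121)=2056148051, p(122)=2291320912, p(123)=2552338241, p(124)=2841940500, p(125)=3163127352, p(126)=3519222692, p(127)=3913864295, p(128)=4351078600, p(129)=4835271870, p(130)=5371315400, p(131)=5964539504, p(132)=6620830889, p(133)=7346629512, p(134)=8149040695, p(135)=9035836076, p(136)=10015581680, p(137)=11097645016, p(138)=12292341831, p(139)=13610949895, p(140)=15065878135, p(141)=16670689208, p(142)=18440293320, p(143)=20390982757, p(144)=22540654445, p(145)=24908858009, p(146)=27517052599, p(147)=30388671978, p(148)=33549419497, p(149)=37027355200, p(150)=40853235313, p(151)=45060624582, p(152)=49686288421, p(153)=54770336324, p(154)=60356673280, p(155)=66493182097, p(156)=73232243759, p(157)=80630964769, p(158)=88751778802, p(159)=97662728555, p(160)=107438159466, p(161)=118159068427, p(162)=129913904637, p(163)=142798995930, p(164)=156919475295, p(165)=172389800255, p(166)=189334822579, p(167)=207890420102, p(168)=228204732751, p(169)=250438925115, p(170)=274768617130, p(171)=301384802048, p(172)=330495499613, p(173)=362326859895, p(174)=397125074750, p(175)=435157697830, p(176)=476715857290, p(177)=522115831195, p(178)=571701605655, p(179)=625846753120, p(180)=684957390936, p(181)=749474411781, p(182)=819876908323, p(183)=896684817527, p(184)=980462880430, p(185)=1071823774337, p(186)=1171432692373, p(187)=1280011042268, p(188)=1398341745571, p(189)=1527273599625, p(190)=1667727404093, p(191)=1820701100652, p(192)=1987276856363.
Final step: p(193) = p(192) + p(191) - p(188) - p(186) + p(181) + p(178) - p(171) - p(167) + p(158) + p(153) - p(142) - p(136) + p(123) + p(116) - p(101) - p(93) + p(76) + p(67) - p(48) - p(38) + p(17) + p(6)
= 1987276856363 + 1820701100652 - 1398341745571 - 1171432692373 + 749474411781 + 571701605655 - 301384802048 - 207890420102 + 88751778802 + 54770336324 - 18440293320 - 10015581680 + 2552338241 + 1188908248 - 214481126 - 82010177 + 9289091 + 2679689 - 147273 - 26015 + 297 + 11
= 2168627105469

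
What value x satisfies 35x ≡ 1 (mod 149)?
132

gcd(35, 149) = 1, so the inverse exists.
Extended Euclidean algorithm on (149, 35):
149 = 4 × 35 + 9  ⟹  9 = (1)·149 + (-4)·35
35 = 3 × 9 + 8  ⟹  8 = (-3)·149 + (13)·35
9 = 1 × 8 + 1  ⟹  1 = (4)·149 + (-17)·35
So (-17)·35 ≡ 1 (mod 149), i.e. 35^(-1) ≡ -17 ≡ 132 (mod 149).
Check: 35 × 132 = 4620 ≡ 1 (mod 149)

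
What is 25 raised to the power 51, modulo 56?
1

Repeated squaring. Binary of 51 = 110011.
25^1 ≡ 25 (mod 56); 25^2 ≡ 9 (mod 56); 25^4 ≡ 25 (mod 56); 25^8 ≡ 9 (mod 56); 25^16 ≡ 25 (mod 56); 25^32 ≡ 9 (mod 56)
25^51 = 25^1 × 25^2 × 25^16 × 25^32 ≡ 1 (mod 56)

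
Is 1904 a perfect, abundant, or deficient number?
abundant

Proper divisors of 1904: sum = 1 + 2 + 4 + 7 + 8 + 14 + 16 + 17 + ... + 238 + 272 + 476 + 952 (19 divisors) = 2560
Since 2560 > 1904, 1904 is abundant.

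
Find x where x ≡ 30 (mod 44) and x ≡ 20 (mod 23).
250

Using Chinese Remainder Theorem:
M = 44 × 23 = 1012
M1 = 23, M2 = 44
y1 = 23^(-1) mod 44 = 23
y2 = 44^(-1) mod 23 = 11
x = (30×23×23 + 20×44×11) mod 1012 = 250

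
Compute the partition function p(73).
6185689

p(n) counts ways to write n as a sum of positive integers (order ignored).
Euler's pentagonal recurrence: p(k) = p(k-1) + p(k-2) - p(k-5) - p(k-7) + p(k-12) + p(k-15) - ... (offsets j(3j∓1)/2, signs ++--, p(0)=1, p(<0)=0).
DP table for k = 0..72: p(0)=1, p(1)=1, p(2)=2, p(3)=3, p(4)=5, p(5)=7, p(6)=11, p(7)=15, p(8)=22, p(9)=30, p(10)=42, p(11)=56, p(12)=77, p(13)=101, p(14)=135, p(15)=176, p(16)=231, p(17)=297, p(18)=385, p(19)=490, p(20)=627, p(21)=792, p(22)=1002, p(23)=1255, p(24)=1575, p(25)=1958, p(26)=2436, p(27)=3010, p(28)=3718, p(29)=4565, p(30)=5604, p(31)=6842, p(32)=8349, p(33)=10143, p(34)=12310, p(35)=14883, p(36)=17977, p(37)=21637, p(38)=26015, p(39)=31185, p(40)=37338, p(41)=44583, p(42)=53174, p(43)=63261, p(44)=75175, p(45)=89134, p(46)=105558, p(47)=124754, p(48)=147273, p(49)=173525, p(50)=204226, p(51)=239943, p(52)=281589, p(53)=329931, p(54)=386155, p(55)=451276, p(56)=526823, p(57)=614154, p(58)=715220, p(59)=831820, p(60)=966467, p(61)=1121505, p(62)=1300156, p(63)=1505499, p(64)=1741630, p(65)=2012558, p(66)=2323520, p(67)=2679689, p(68)=3087735, p(69)=3554345, p(70)=4087968, p(71)=4697205, p(72)=5392783.
Final step: p(73) = p(72) + p(71) - p(68) - p(66) + p(61) + p(58) - p(51) - p(47) + p(38) + p(33) - p(22) - p(16) + p(3)
= 5392783 + 4697205 - 3087735 - 2323520 + 1121505 + 715220 - 239943 - 124754 + 26015 + 10143 - 1002 - 231 + 3
= 6185689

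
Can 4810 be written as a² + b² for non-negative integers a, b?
7² + 69² (a=7, b=69)

Factorization: 4810 = 2 × 5 × 13 × 37
By Fermat: n is sum of two squares iff every prime p ≡ 3 (mod 4) appears to even power.
All primes ≡ 3 (mod 4) appear to even power.
Search a = 0, 1, 2, … for 4810 - a² a perfect square: first hit at a = 7: 4810 - 49 = 4761 = 69².
4810 = 7² + 69² = 49 + 4761 ✓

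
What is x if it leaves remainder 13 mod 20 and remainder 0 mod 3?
33

Using Chinese Remainder Theorem:
M = 20 × 3 = 60
M1 = 3, M2 = 20
y1 = 3^(-1) mod 20 = 7
y2 = 20^(-1) mod 3 = 2
x = (13×3×7 + 0×20×2) mod 60 = 33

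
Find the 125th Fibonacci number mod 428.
329

Matrix identity: Q^n = [[F_(n+1), F_n], [F_n, F_(n-1)]] with Q = [[1,1],[1,0]].
n = 125 = 1111101₂. Square-and-multiply, entries mod 428:
Q^1 = [[1,1],[1,0]]
Q^3 = (Q^1)²·Q = [[3,2],[2,1]]
Q^7 = (Q^3)²·Q = [[21,13],[13,8]]
Q^15 = (Q^7)²·Q = [[131,182],[182,377]]
Q^31 = (Q^15)²·Q = [[217,209],[209,8]]
Q^62 = (Q^31)² = [[34,373],[373,89]]
Q^125 = (Q^62)²·Q = [[412,329],[329,83]]
F_125 mod 428 = Q^125[0][1] = 329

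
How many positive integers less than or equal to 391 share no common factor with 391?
352

391 = 17 × 23
φ(n) = n × ∏(1 - 1/p) for each prime p dividing n
φ(391) = 391 × (1 - 1/17) × (1 - 1/23) = 352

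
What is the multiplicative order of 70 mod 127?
63

127 is prime, so ord(70) divides φ(127) = 126.
Divisors of 126: 1, 2, 3, 6, 7, 9, 14, 18, 21, 42, 63, 126.
Repeated squaring: 70^1 ≡ 70, 70^2 ≡ 74, 70^4 ≡ 15, 70^8 ≡ 98, 70^16 ≡ 79, 70^32 ≡ 18, 70^64 ≡ 70 (mod 127).
Test 70^d mod 127 for each divisor d in increasing order:
70^1 ≡ 70
70^2 ≡ 74
70^3 = 70^2·70^1 ≡ 100
70^6 = 70^4·70^2 ≡ 94
70^7 = 70^4·70^2·70^1 ≡ 103
70^9 = 70^8·70^1 ≡ 2
70^14 = 70^8·70^4·70^2 ≡ 68
70^18 = 70^16·70^2 ≡ 4
70^21 = 70^16·70^4·70^1 ≡ 19
70^42 = 70^32·70^8·70^2 ≡ 107
70^63 = 70^32·70^16·70^8·70^4·70^2·70^1 ≡ 1  ← first divisor giving 1
The order is 63.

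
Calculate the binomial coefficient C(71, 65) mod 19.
1

Using Lucas' theorem:
Write n=71 and k=65 in base 19:
n in base 19: [3, 14]
k in base 19: [3, 8]
C(71,65) mod 19 = ∏ C(n_i, k_i) mod 19
Digit binomials (mod 19): C(3,3) = 1; C(14,8) = 3003 ≡ 1
Product: 1 × 1 = 1 ≡ 1 (mod 19)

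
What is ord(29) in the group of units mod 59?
29

59 is prime, so ord(29) divides φ(59) = 58.
Divisors of 58: 1, 2, 29, 58.
Repeated squaring: 29^1 ≡ 29, 29^2 ≡ 15, 29^4 ≡ 48, 29^8 ≡ 3, 29^16 ≡ 9, 29^32 ≡ 22 (mod 59).
Test 29^d mod 59 for each divisor d in increasing order:
29^1 ≡ 29
29^2 ≡ 15
29^29 = 29^16·29^8·29^4·29^1 ≡ 1  ← first divisor giving 1
The order is 29.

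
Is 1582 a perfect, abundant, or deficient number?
deficient

Proper divisors of 1582: sum = 1 + 2 + 7 + 14 + 113 + 226 + 791 = 1154
Since 1154 < 1582, 1582 is deficient.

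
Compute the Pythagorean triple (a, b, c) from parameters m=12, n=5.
(119, 120, 169)

Euclid's formula: a = m² - n², b = 2mn, c = m² + n²
m = 12, n = 5
a = 12² - 5² = 144 - 25 = 119
b = 2 × 12 × 5 = 120
c = 12² + 5² = 144 + 25 = 169
Verification: 119² + 120² = 14161 + 14400 = 28561 = 169² ✓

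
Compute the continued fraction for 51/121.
[0; 2, 2, 1, 2, 6]

Euclidean algorithm steps:
51 = 0 × 121 + 51
121 = 2 × 51 + 19
51 = 2 × 19 + 13
19 = 1 × 13 + 6
13 = 2 × 6 + 1
6 = 6 × 1 + 0
Continued fraction: [0; 2, 2, 1, 2, 6]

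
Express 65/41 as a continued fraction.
[1; 1, 1, 2, 2, 3]

Euclidean algorithm steps:
65 = 1 × 41 + 24
41 = 1 × 24 + 17
24 = 1 × 17 + 7
17 = 2 × 7 + 3
7 = 2 × 3 + 1
3 = 3 × 1 + 0
Continued fraction: [1; 1, 1, 2, 2, 3]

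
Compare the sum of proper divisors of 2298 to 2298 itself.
abundant

Proper divisors of 2298: sum = 1 + 2 + 3 + 6 + 383 + 766 + 1149 = 2310
Since 2310 > 2298, 2298 is abundant.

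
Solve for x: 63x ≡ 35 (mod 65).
x ≡ 15 (mod 65)

gcd(63, 65) = 1, which divides 35, so solutions exist.
Find 63^(-1) mod 65 by the extended Euclidean algorithm:
65 = 1 × 63 + 2  ⟹  2 = (1)·65 + (-1)·63
63 = 31 × 2 + 1  ⟹  1 = (-31)·65 + (32)·63
So (32)·63 ≡ 1 (mod 65), i.e. 63^(-1) ≡ 32 (mod 65).
x ≡ 32 × 35 = 1120 ≡ 15 (mod 65).
Check: 63 × 15 = 945 ≡ 35 (mod 65).
Unique solution: x ≡ 15 (mod 65)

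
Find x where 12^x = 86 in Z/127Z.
107

Baby-step giant-step with step n = ⌈√127⌉ = 12.
Baby steps 12^j mod 127 (j:value) for j=0..11: 0:1, 1:12, 2:17, 3:77, 4:35, 5:39, 6:87, 7:28, 8:82, 9:95, 10:124, 11:91.
Giant-step multiplier: 12^(-12) ≡ 12^(126-12) = 12^114 ≡ 122 (mod 127).
Giant steps γ_i = 86·122^i mod 127: γ_0=86, γ_1=78, γ_2=118, γ_3=45, γ_4=29, γ_5=109, γ_6=90, γ_7=58, γ_8=91 (in table at j=11).
x = i·n + j = 8·12 + 11 = 107.
Check: 12^107 ≡ 86 (mod 127).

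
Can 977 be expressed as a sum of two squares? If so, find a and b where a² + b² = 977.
4² + 31² (a=4, b=31)

Factorization: 977 = 977
By Fermat: n is sum of two squares iff every prime p ≡ 3 (mod 4) appears to even power.
All primes ≡ 3 (mod 4) appear to even power.
Search a = 0, 1, 2, … for 977 - a² a perfect square: first hit at a = 4: 977 - 16 = 961 = 31².
977 = 4² + 31² = 16 + 961 ✓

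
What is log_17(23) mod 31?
21

Baby-step giant-step with step n = ⌈√31⌉ = 6.
Baby steps 17^j mod 31 (j:value) for j=0..5: 0:1, 1:17, 2:10, 3:15, 4:7, 5:26.
Giant-step multiplier: 17^(-6) ≡ 17^(30-6) = 17^24 ≡ 4 (mod 31).
Giant steps γ_i = 23·4^i mod 31: γ_0=23, γ_1=30, γ_2=27, γ_3=15 (in table at j=3).
x = i·n + j = 3·6 + 3 = 21.
Check: 17^21 ≡ 23 (mod 31).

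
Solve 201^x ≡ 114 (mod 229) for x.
159

Baby-step giant-step with step n = ⌈√229⌉ = 16.
Baby steps 201^j mod 229 (j:value) for j=0..15: 0:1, 1:201, 2:97, 3:32, 4:20, 5:127, 6:108, 7:182, 8:171, 9:21, 10:99, 11:205, 12:214, 13:191, 14:148, 15:207.
Giant-step multiplier: 201^(-16) ≡ 201^(228-16) = 201^212 ≡ 129 (mod 229).
Giant steps γ_i = 114·129^i mod 229: γ_0=114, γ_1=50, γ_2=38, γ_3=93, γ_4=89, γ_5=31, γ_6=106, γ_7=163, γ_8=188, γ_9=207 (in table at j=15).
x = i·n + j = 9·16 + 15 = 159.
Check: 201^159 ≡ 114 (mod 229).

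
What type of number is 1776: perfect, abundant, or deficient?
abundant

Proper divisors of 1776: sum = 1 + 2 + 3 + 4 + 6 + 8 + 12 + 16 + ... + 296 + 444 + 592 + 888 (19 divisors) = 2936
Since 2936 > 1776, 1776 is abundant.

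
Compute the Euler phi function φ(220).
80

220 = 2^2 × 5 × 11
φ(n) = n × ∏(1 - 1/p) for each prime p dividing n
φ(220) = 220 × (1 - 1/2) × (1 - 1/5) × (1 - 1/11) = 80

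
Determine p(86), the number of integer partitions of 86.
34262962

p(n) counts ways to write n as a sum of positive integers (order ignored).
Euler's pentagonal recurrence: p(k) = p(k-1) + p(k-2) - p(k-5) - p(k-7) + p(k-12) + p(k-15) - ... (offsets j(3j∓1)/2, signs ++--, p(0)=1, p(<0)=0).
DP table for k = 0..85: p(0)=1, p(1)=1, p(2)=2, p(3)=3, p(4)=5, p(5)=7, p(6)=11, p(7)=15, p(8)=22, p(9)=30, p(10)=42, p(11)=56, p(12)=77, p(13)=101, p(14)=135, p(15)=176, p(16)=231, p(17)=297, p(18)=385, p(19)=490, p(20)=627, p(21)=792, p(22)=1002, p(23)=1255, p(24)=1575, p(25)=1958, p(26)=2436, p(27)=3010, p(28)=3718, p(29)=4565, p(30)=5604, p(31)=6842, p(32)=8349, p(33)=10143, p(34)=12310, p(35)=14883, p(36)=17977, p(37)=21637, p(38)=26015, p(39)=31185, p(40)=37338, p(41)=44583, p(42)=53174, p(43)=63261, p(44)=75175, p(45)=89134, p(46)=105558, p(47)=124754, p(48)=147273, p(49)=173525, p(50)=204226, p(51)=239943, p(52)=281589, p(53)=329931, p(54)=386155, p(55)=451276, p(56)=526823, p(57)=614154, p(58)=715220, p(59)=831820, p(60)=966467, p(61)=1121505, p(62)=1300156, p(63)=1505499, p(64)=1741630, p(65)=2012558, p(66)=2323520, p(67)=2679689, p(68)=3087735, p(69)=3554345, p(70)=4087968, p(71)=4697205, p(72)=5392783, p(73)=6185689, p(74)=7089500, p(75)=8118264, p(76)=9289091, p(77)=10619863, p(78)=12132164, p(79)=13848650, p(80)=15796476, p(81)=18004327, p(82)=20506255, p(83)=23338469, p(84)=26543660, p(85)=30167357.
Final step: p(86) = p(85) + p(84) - p(81) - p(79) + p(74) + p(71) - p(64) - p(60) + p(51) + p(46) - p(35) - p(29) + p(16) + p(9)
= 30167357 + 26543660 - 18004327 - 13848650 + 7089500 + 4697205 - 1741630 - 966467 + 239943 + 105558 - 14883 - 4565 + 231 + 30
= 34262962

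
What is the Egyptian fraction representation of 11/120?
1/11 + 1/1320

Greedy algorithm:
11/120: ceiling(120/11) = 11, use 1/11
1/1320: ceiling(1320/1) = 1320, use 1/1320
Result: 11/120 = 1/11 + 1/1320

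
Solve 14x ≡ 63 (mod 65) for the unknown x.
x ≡ 37 (mod 65)

gcd(14, 65) = 1, which divides 63, so solutions exist.
Find 14^(-1) mod 65 by the extended Euclidean algorithm:
65 = 4 × 14 + 9  ⟹  9 = (1)·65 + (-4)·14
14 = 1 × 9 + 5  ⟹  5 = (-1)·65 + (5)·14
9 = 1 × 5 + 4  ⟹  4 = (2)·65 + (-9)·14
5 = 1 × 4 + 1  ⟹  1 = (-3)·65 + (14)·14
So (14)·14 ≡ 1 (mod 65), i.e. 14^(-1) ≡ 14 (mod 65).
x ≡ 14 × 63 = 882 ≡ 37 (mod 65).
Check: 14 × 37 = 518 ≡ 63 (mod 65).
Unique solution: x ≡ 37 (mod 65)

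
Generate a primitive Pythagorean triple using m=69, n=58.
(1397, 8004, 8125)

Euclid's formula: a = m² - n², b = 2mn, c = m² + n²
m = 69, n = 58
a = 69² - 58² = 4761 - 3364 = 1397
b = 2 × 69 × 58 = 8004
c = 69² + 58² = 4761 + 3364 = 8125
Verification: 1397² + 8004² = 1951609 + 64064016 = 66015625 = 8125² ✓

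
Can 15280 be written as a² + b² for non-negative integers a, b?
Not possible

Factorization: 15280 = 2^4 × 5 × 191
By Fermat: n is sum of two squares iff every prime p ≡ 3 (mod 4) appears to even power.
Prime(s) ≡ 3 (mod 4) with odd exponent: [(191, 1)]
Therefore 15280 cannot be expressed as a² + b².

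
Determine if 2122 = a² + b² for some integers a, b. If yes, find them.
21² + 41² (a=21, b=41)

Factorization: 2122 = 2 × 1061
By Fermat: n is sum of two squares iff every prime p ≡ 3 (mod 4) appears to even power.
All primes ≡ 3 (mod 4) appear to even power.
Search a = 0, 1, 2, … for 2122 - a² a perfect square: first hit at a = 21: 2122 - 441 = 1681 = 41².
2122 = 21² + 41² = 441 + 1681 ✓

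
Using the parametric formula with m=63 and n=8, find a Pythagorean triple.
(3905, 1008, 4033)

Euclid's formula: a = m² - n², b = 2mn, c = m² + n²
m = 63, n = 8
a = 63² - 8² = 3969 - 64 = 3905
b = 2 × 63 × 8 = 1008
c = 63² + 8² = 3969 + 64 = 4033
Verification: 3905² + 1008² = 15249025 + 1016064 = 16265089 = 4033² ✓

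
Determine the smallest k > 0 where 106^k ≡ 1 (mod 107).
2

107 is prime, so ord(106) divides φ(107) = 106.
Divisors of 106: 1, 2, 53, 106.
Repeated squaring: 106^1 ≡ 106, 106^2 ≡ 1, 106^4 ≡ 1, 106^8 ≡ 1, 106^16 ≡ 1, 106^32 ≡ 1, 106^64 ≡ 1 (mod 107).
Test 106^d mod 107 for each divisor d in increasing order:
106^1 ≡ 106
106^2 ≡ 1  ← first divisor giving 1
The order is 2.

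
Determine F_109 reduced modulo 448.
233

Matrix identity: Q^n = [[F_(n+1), F_n], [F_n, F_(n-1)]] with Q = [[1,1],[1,0]].
n = 109 = 1101101₂. Square-and-multiply, entries mod 448:
Q^1 = [[1,1],[1,0]]
Q^3 = (Q^1)²·Q = [[3,2],[2,1]]
Q^6 = (Q^3)² = [[13,8],[8,5]]
Q^13 = (Q^6)²·Q = [[377,233],[233,144]]
Q^27 = (Q^13)²·Q = [[179,194],[194,433]]
Q^54 = (Q^27)² = [[237,8],[8,229]]
Q^109 = (Q^54)²·Q = [[377,233],[233,144]]
F_109 mod 448 = Q^109[0][1] = 233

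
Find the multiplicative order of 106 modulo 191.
190

191 is prime, so ord(106) divides φ(191) = 190.
Divisors of 190: 1, 2, 5, 10, 19, 38, 95, 190.
Repeated squaring: 106^1 ≡ 106, 106^2 ≡ 158, 106^4 ≡ 134, 106^8 ≡ 2, 106^16 ≡ 4, 106^32 ≡ 16, 106^64 ≡ 65, 106^128 ≡ 23 (mod 191).
Test 106^d mod 191 for each divisor d in increasing order:
106^1 ≡ 106
106^2 ≡ 158
106^5 = 106^4·106^1 ≡ 70
106^10 = 106^8·106^2 ≡ 125
106^19 = 106^16·106^2·106^1 ≡ 142
106^38 = 106^32·106^4·106^2 ≡ 109
106^95 = 106^64·106^16·106^8·106^4·106^2·106^1 ≡ 190
106^190 = 106^128·106^32·106^16·106^8·106^4·106^2 ≡ 1  ← first divisor giving 1
The order is 190.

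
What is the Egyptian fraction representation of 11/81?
1/8 + 1/93 + 1/20088

Greedy algorithm:
11/81: ceiling(81/11) = 8, use 1/8
7/648: ceiling(648/7) = 93, use 1/93
1/20088: ceiling(20088/1) = 20088, use 1/20088
Result: 11/81 = 1/8 + 1/93 + 1/20088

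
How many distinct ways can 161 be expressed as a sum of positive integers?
118159068427

p(n) counts ways to write n as a sum of positive integers (order ignored).
Euler's pentagonal recurrence: p(k) = p(k-1) + p(k-2) - p(k-5) - p(k-7) + p(k-12) + p(k-15) - ... (offsets j(3j∓1)/2, signs ++--, p(0)=1, p(<0)=0).
DP table for k = 0..160: p(0)=1, p(1)=1, p(2)=2, p(3)=3, p(4)=5, p(5)=7, p(6)=11, p(7)=15, p(8)=22, p(9)=30, p(10)=42, p(11)=56, p(12)=77, p(13)=101, p(14)=135, p(15)=176, p(16)=231, p(17)=297, p(18)=385, p(19)=490, p(20)=627, p(21)=792, p(22)=1002, p(23)=1255, p(24)=1575, p(25)=1958, p(26)=2436, p(27)=3010, p(28)=3718, p(29)=4565, p(30)=5604, p(31)=6842, p(32)=8349, p(33)=10143, p(34)=12310, p(35)=14883, p(36)=17977, p(37)=21637, p(38)=26015, p(39)=31185, p(40)=37338, p(41)=44583, p(42)=53174, p(43)=63261, p(44)=75175, p(45)=89134, p(46)=105558, p(47)=124754, p(48)=147273, p(49)=173525, p(50)=204226, p(51)=239943, p(52)=281589, p(53)=329931, p(54)=386155, p(55)=451276, p(56)=526823, p(57)=614154, p(58)=715220, p(59)=831820, p(60)=966467, p(61)=1121505, p(62)=1300156, p(63)=1505499, p(64)=1741630, p(65)=2012558, p(66)=2323520, p(67)=2679689, p(68)=3087735, p(69)=3554345, p(70)=4087968, p(71)=4697205, p(72)=5392783, p(73)=6185689, p(74)=7089500, p(75)=8118264, p(76)=9289091, p(77)=10619863, p(78)=12132164, p(79)=13848650, p(80)=15796476, p(81)=18004327, p(82)=20506255, p(83)=23338469, p(84)=26543660, p(85)=30167357, p(86)=34262962, p(87)=38887673, p(88)=44108109, p(89)=49995925, p(90)=56634173, p(91)=64112359, p(92)=72533807, p(93)=82010177, p(94)=92669720, p(95)=104651419, p(96)=118114304, p(97)=133230930, p(98)=150198136, p(99)=169229875, p(100)=190569292, p(101)=214481126, p(102)=241265379, p(103)=271248950, p(104)=304801365, p(105)=342325709, p(106)=384276336, p(107)=431149389, p(108)=483502844, p(109)=541946240, p(110)=607163746, p(111)=679903203, p(112)=761002156, p(113)=851376628, p(114)=952050665, p(115)=1064144451, p(116)=1188908248, p(117)=1327710076, p(118)=1482074143, p(119)=1653668665, p(120)=1844349560, p(121)=2056148051, p(122)=2291320912, p(123)=2552338241, p(124)=2841940500, p(125)=3163127352, p(126)=3519222692, p(127)=3913864295, p(128)=4351078600, p(129)=4835271870, p(130)=5371315400, p(131)=5964539504, p(132)=6620830889, p(133)=7346629512, p(134)=8149040695, p(135)=9035836076, p(136)=10015581680, p(137)=11097645016, p(138)=12292341831, p(139)=13610949895, p(140)=15065878135, p(141)=16670689208, p(142)=18440293320, p(143)=20390982757, p(144)=22540654445, p(145)=24908858009, p(146)=27517052599, p(147)=30388671978, p(148)=33549419497, p(149)=37027355200, p(150)=40853235313, p(151)=45060624582, p(152)=49686288421, p(153)=54770336324, p(154)=60356673280, p(155)=66493182097, p(156)=73232243759, p(157)=80630964769, p(158)=88751778802, p(159)=97662728555, p(160)=107438159466.
Final step: p(161) = p(160) + p(159) - p(156) - p(154) + p(149) + p(146) - p(139) - p(135) + p(126) + p(121) - p(110) - p(104) + p(91) + p(84) - p(69) - p(61) + p(44) + p(35) - p(16) - p(6)
= 107438159466 + 97662728555 - 73232243759 - 60356673280 + 37027355200 + 27517052599 - 13610949895 - 9035836076 + 3519222692 + 2056148051 - 607163746 - 304801365 + 64112359 + 26543660 - 3554345 - 1121505 + 75175 + 14883 - 231 - 11
= 118159068427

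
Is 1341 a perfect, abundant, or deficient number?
deficient

Proper divisors of 1341: sum = 1 + 3 + 9 + 149 + 447 = 609
Since 609 < 1341, 1341 is deficient.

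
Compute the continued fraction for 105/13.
[8; 13]

Euclidean algorithm steps:
105 = 8 × 13 + 1
13 = 13 × 1 + 0
Continued fraction: [8; 13]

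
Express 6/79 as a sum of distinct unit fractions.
1/14 + 1/222 + 1/61383

Greedy algorithm:
6/79: ceiling(79/6) = 14, use 1/14
5/1106: ceiling(1106/5) = 222, use 1/222
1/61383: ceiling(61383/1) = 61383, use 1/61383
Result: 6/79 = 1/14 + 1/222 + 1/61383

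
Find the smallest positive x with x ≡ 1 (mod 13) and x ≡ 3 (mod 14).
157

Using Chinese Remainder Theorem:
M = 13 × 14 = 182
M1 = 14, M2 = 13
y1 = 14^(-1) mod 13 = 1
y2 = 13^(-1) mod 14 = 13
x = (1×14×1 + 3×13×13) mod 182 = 157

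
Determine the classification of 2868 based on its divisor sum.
abundant

Proper divisors of 2868: sum = 1 + 2 + 3 + 4 + 6 + 12 + 239 + 478 + 717 + 956 + 1434 = 3852
Since 3852 > 2868, 2868 is abundant.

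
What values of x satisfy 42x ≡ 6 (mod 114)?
x ≡ 11 (mod 19)

gcd(42, 114) = 6, which divides 6, so solutions exist.
Divide through by 6: 7x ≡ 1 (mod 19).
Find 7^(-1) mod 19 by the extended Euclidean algorithm:
19 = 2 × 7 + 5  ⟹  5 = (1)·19 + (-2)·7
7 = 1 × 5 + 2  ⟹  2 = (-1)·19 + (3)·7
5 = 2 × 2 + 1  ⟹  1 = (3)·19 + (-8)·7
So (-8)·7 ≡ 1 (mod 19), i.e. 7^(-1) ≡ -8 ≡ 11 (mod 19).
x ≡ 11 × 1 = 11 ≡ 11 (mod 19).
Check: 42 × 11 = 462 ≡ 6 (mod 114).
x ≡ 11 (mod 19), giving 6 solutions mod 114.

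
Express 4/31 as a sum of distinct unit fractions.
1/8 + 1/248

Greedy algorithm:
4/31: ceiling(31/4) = 8, use 1/8
1/248: ceiling(248/1) = 248, use 1/248
Result: 4/31 = 1/8 + 1/248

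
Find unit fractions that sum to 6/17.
1/3 + 1/51

Greedy algorithm:
6/17: ceiling(17/6) = 3, use 1/3
1/51: ceiling(51/1) = 51, use 1/51
Result: 6/17 = 1/3 + 1/51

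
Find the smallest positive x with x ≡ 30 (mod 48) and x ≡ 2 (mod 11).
222

Using Chinese Remainder Theorem:
M = 48 × 11 = 528
M1 = 11, M2 = 48
y1 = 11^(-1) mod 48 = 35
y2 = 48^(-1) mod 11 = 3
x = (30×11×35 + 2×48×3) mod 528 = 222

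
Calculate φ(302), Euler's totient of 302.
150

302 = 2 × 151
φ(n) = n × ∏(1 - 1/p) for each prime p dividing n
φ(302) = 302 × (1 - 1/2) × (1 - 1/151) = 150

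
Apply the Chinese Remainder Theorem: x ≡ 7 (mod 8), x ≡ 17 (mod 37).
239

Using Chinese Remainder Theorem:
M = 8 × 37 = 296
M1 = 37, M2 = 8
y1 = 37^(-1) mod 8 = 5
y2 = 8^(-1) mod 37 = 14
x = (7×37×5 + 17×8×14) mod 296 = 239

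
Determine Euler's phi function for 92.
44

92 = 2^2 × 23
φ(n) = n × ∏(1 - 1/p) for each prime p dividing n
φ(92) = 92 × (1 - 1/2) × (1 - 1/23) = 44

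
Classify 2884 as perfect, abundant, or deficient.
abundant

Proper divisors of 2884: sum = 1 + 2 + 4 + 7 + 14 + 28 + 103 + 206 + 412 + 721 + 1442 = 2940
Since 2940 > 2884, 2884 is abundant.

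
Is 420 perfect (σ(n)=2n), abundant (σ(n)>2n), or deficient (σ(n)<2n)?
abundant

Proper divisors of 420: sum = 1 + 2 + 3 + 4 + 5 + 6 + 7 + 10 + ... + 84 + 105 + 140 + 210 (23 divisors) = 924
Since 924 > 420, 420 is abundant.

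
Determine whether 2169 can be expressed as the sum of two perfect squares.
12² + 45² (a=12, b=45)

Factorization: 2169 = 3^2 × 241
By Fermat: n is sum of two squares iff every prime p ≡ 3 (mod 4) appears to even power.
All primes ≡ 3 (mod 4) appear to even power.
Search a = 0, 1, 2, … for 2169 - a² a perfect square: first hit at a = 12: 2169 - 144 = 2025 = 45².
2169 = 12² + 45² = 144 + 2025 ✓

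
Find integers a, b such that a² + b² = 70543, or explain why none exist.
Not possible

Factorization: 70543 = 11^3 × 53
By Fermat: n is sum of two squares iff every prime p ≡ 3 (mod 4) appears to even power.
Prime(s) ≡ 3 (mod 4) with odd exponent: [(11, 3)]
Therefore 70543 cannot be expressed as a² + b².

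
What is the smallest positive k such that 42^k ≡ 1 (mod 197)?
49

197 is prime, so ord(42) divides φ(197) = 196.
Divisors of 196: 1, 2, 4, 7, 14, 28, 49, 98, 196.
Repeated squaring: 42^1 ≡ 42, 42^2 ≡ 188, 42^4 ≡ 81, 42^8 ≡ 60, 42^16 ≡ 54, 42^32 ≡ 158, 42^64 ≡ 142, 42^128 ≡ 70 (mod 197).
Test 42^d mod 197 for each divisor d in increasing order:
42^1 ≡ 42
42^2 ≡ 188
42^4 ≡ 81
42^7 = 42^4·42^2·42^1 ≡ 114
42^14 = 42^8·42^4·42^2 ≡ 191
42^28 = 42^16·42^8·42^4 ≡ 36
42^49 = 42^32·42^16·42^1 ≡ 1  ← first divisor giving 1
The order is 49.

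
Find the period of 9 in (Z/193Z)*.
8

193 is prime, so ord(9) divides φ(193) = 192.
Divisors of 192: 1, 2, 3, 4, 6, 8, 12, 16, 24, 32, 48, 64, 96, 192.
Repeated squaring: 9^1 ≡ 9, 9^2 ≡ 81, 9^4 ≡ 192, 9^8 ≡ 1, 9^16 ≡ 1, 9^32 ≡ 1, 9^64 ≡ 1, 9^128 ≡ 1 (mod 193).
Test 9^d mod 193 for each divisor d in increasing order:
9^1 ≡ 9
9^2 ≡ 81
9^3 = 9^2·9^1 ≡ 150
9^4 ≡ 192
9^6 = 9^4·9^2 ≡ 112
9^8 ≡ 1  ← first divisor giving 1
The order is 8.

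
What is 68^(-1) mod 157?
127

gcd(68, 157) = 1, so the inverse exists.
Extended Euclidean algorithm on (157, 68):
157 = 2 × 68 + 21  ⟹  21 = (1)·157 + (-2)·68
68 = 3 × 21 + 5  ⟹  5 = (-3)·157 + (7)·68
21 = 4 × 5 + 1  ⟹  1 = (13)·157 + (-30)·68
So (-30)·68 ≡ 1 (mod 157), i.e. 68^(-1) ≡ -30 ≡ 127 (mod 157).
Check: 68 × 127 = 8636 ≡ 1 (mod 157)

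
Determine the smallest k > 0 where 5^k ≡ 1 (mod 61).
30

61 is prime, so ord(5) divides φ(61) = 60.
Divisors of 60: 1, 2, 3, 4, 5, 6, 10, 12, 15, 20, 30, 60.
Repeated squaring: 5^1 ≡ 5, 5^2 ≡ 25, 5^4 ≡ 15, 5^8 ≡ 42, 5^16 ≡ 56, 5^32 ≡ 25 (mod 61).
Test 5^d mod 61 for each divisor d in increasing order:
5^1 ≡ 5
5^2 ≡ 25
5^3 = 5^2·5^1 ≡ 3
5^4 ≡ 15
5^5 = 5^4·5^1 ≡ 14
5^6 = 5^4·5^2 ≡ 9
5^10 = 5^8·5^2 ≡ 13
5^12 = 5^8·5^4 ≡ 20
5^15 = 5^8·5^4·5^2·5^1 ≡ 60
5^20 = 5^16·5^4 ≡ 47
5^30 = 5^16·5^8·5^4·5^2 ≡ 1  ← first divisor giving 1
The order is 30.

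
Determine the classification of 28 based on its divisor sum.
perfect

Proper divisors of 28: sum = 1 + 2 + 4 + 7 + 14 = 28
Since 28 = 28, 28 is perfect.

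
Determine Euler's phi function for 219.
144

219 = 3 × 73
φ(n) = n × ∏(1 - 1/p) for each prime p dividing n
φ(219) = 219 × (1 - 1/3) × (1 - 1/73) = 144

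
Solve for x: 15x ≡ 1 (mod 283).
151

gcd(15, 283) = 1, so the inverse exists.
Extended Euclidean algorithm on (283, 15):
283 = 18 × 15 + 13  ⟹  13 = (1)·283 + (-18)·15
15 = 1 × 13 + 2  ⟹  2 = (-1)·283 + (19)·15
13 = 6 × 2 + 1  ⟹  1 = (7)·283 + (-132)·15
So (-132)·15 ≡ 1 (mod 283), i.e. 15^(-1) ≡ -132 ≡ 151 (mod 283).
Check: 15 × 151 = 2265 ≡ 1 (mod 283)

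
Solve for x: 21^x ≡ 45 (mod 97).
9

Baby-step giant-step with step n = ⌈√97⌉ = 10.
Baby steps 21^j mod 97 (j:value) for j=0..9: 0:1, 1:21, 2:53, 3:46, 4:93, 5:13, 6:79, 7:10, 8:16, 9:45.
h = 45 is already in the table at j=9, so x = 9.
Check: 21^9 ≡ 45 (mod 97).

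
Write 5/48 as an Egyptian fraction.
1/10 + 1/240

Greedy algorithm:
5/48: ceiling(48/5) = 10, use 1/10
1/240: ceiling(240/1) = 240, use 1/240
Result: 5/48 = 1/10 + 1/240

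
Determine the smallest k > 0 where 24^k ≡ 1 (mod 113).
112

113 is prime, so ord(24) divides φ(113) = 112.
Divisors of 112: 1, 2, 4, 7, 8, 14, 16, 28, 56, 112.
Repeated squaring: 24^1 ≡ 24, 24^2 ≡ 11, 24^4 ≡ 8, 24^8 ≡ 64, 24^16 ≡ 28, 24^32 ≡ 106, 24^64 ≡ 49 (mod 113).
Test 24^d mod 113 for each divisor d in increasing order:
24^1 ≡ 24
24^2 ≡ 11
24^4 ≡ 8
24^7 = 24^4·24^2·24^1 ≡ 78
24^8 ≡ 64
24^14 = 24^8·24^4·24^2 ≡ 95
24^16 ≡ 28
24^28 = 24^16·24^8·24^4 ≡ 98
24^56 = 24^32·24^16·24^8 ≡ 112
24^112 = 24^64·24^32·24^16 ≡ 1  ← first divisor giving 1
The order is 112.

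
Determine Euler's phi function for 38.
18

38 = 2 × 19
φ(n) = n × ∏(1 - 1/p) for each prime p dividing n
φ(38) = 38 × (1 - 1/2) × (1 - 1/19) = 18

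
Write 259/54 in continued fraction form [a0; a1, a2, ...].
[4; 1, 3, 1, 10]

Euclidean algorithm steps:
259 = 4 × 54 + 43
54 = 1 × 43 + 11
43 = 3 × 11 + 10
11 = 1 × 10 + 1
10 = 10 × 1 + 0
Continued fraction: [4; 1, 3, 1, 10]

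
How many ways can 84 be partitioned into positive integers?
26543660

p(n) counts ways to write n as a sum of positive integers (order ignored).
Euler's pentagonal recurrence: p(k) = p(k-1) + p(k-2) - p(k-5) - p(k-7) + p(k-12) + p(k-15) - ... (offsets j(3j∓1)/2, signs ++--, p(0)=1, p(<0)=0).
DP table for k = 0..83: p(0)=1, p(1)=1, p(2)=2, p(3)=3, p(4)=5, p(5)=7, p(6)=11, p(7)=15, p(8)=22, p(9)=30, p(10)=42, p(11)=56, p(12)=77, p(13)=101, p(14)=135, p(15)=176, p(16)=231, p(17)=297, p(18)=385, p(19)=490, p(20)=627, p(21)=792, p(22)=1002, p(23)=1255, p(24)=1575, p(25)=1958, p(26)=2436, p(27)=3010, p(28)=3718, p(29)=4565, p(30)=5604, p(31)=6842, p(32)=8349, p(33)=10143, p(34)=12310, p(35)=14883, p(36)=17977, p(37)=21637, p(38)=26015, p(39)=31185, p(40)=37338, p(41)=44583, p(42)=53174, p(43)=63261, p(44)=75175, p(45)=89134, p(46)=105558, p(47)=124754, p(48)=147273, p(49)=173525, p(50)=204226, p(51)=239943, p(52)=281589, p(53)=329931, p(54)=386155, p(55)=451276, p(56)=526823, p(57)=614154, p(58)=715220, p(59)=831820, p(60)=966467, p(61)=1121505, p(62)=1300156, p(63)=1505499, p(64)=1741630, p(65)=2012558, p(66)=2323520, p(67)=2679689, p(68)=3087735, p(69)=3554345, p(70)=4087968, p(71)=4697205, p(72)=5392783, p(73)=6185689, p(74)=7089500, p(75)=8118264, p(76)=9289091, p(77)=10619863, p(78)=12132164, p(79)=13848650, p(80)=15796476, p(81)=18004327, p(82)=20506255, p(83)=23338469.
Final step: p(84) = p(83) + p(82) - p(79) - p(77) + p(72) + p(69) - p(62) - p(58) + p(49) + p(44) - p(33) - p(27) + p(14) + p(7)
= 23338469 + 20506255 - 13848650 - 10619863 + 5392783 + 3554345 - 1300156 - 715220 + 173525 + 75175 - 10143 - 3010 + 135 + 15
= 26543660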